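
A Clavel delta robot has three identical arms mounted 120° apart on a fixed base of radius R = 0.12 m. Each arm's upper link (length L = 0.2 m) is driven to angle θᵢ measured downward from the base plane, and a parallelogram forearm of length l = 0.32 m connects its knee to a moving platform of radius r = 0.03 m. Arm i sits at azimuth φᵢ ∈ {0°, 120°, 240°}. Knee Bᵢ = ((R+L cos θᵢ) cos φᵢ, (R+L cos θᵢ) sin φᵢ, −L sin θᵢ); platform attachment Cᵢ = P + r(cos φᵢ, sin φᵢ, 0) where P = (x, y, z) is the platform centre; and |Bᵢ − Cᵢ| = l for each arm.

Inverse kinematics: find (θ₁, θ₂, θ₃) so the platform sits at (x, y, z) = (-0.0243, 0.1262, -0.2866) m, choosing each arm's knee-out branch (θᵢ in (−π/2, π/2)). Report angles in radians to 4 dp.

arm 1 (φ=0.0°): x'=-0.0243, y'=0.1262
  A=0.1143, B=-0.2866, C=(l²−L²−A²−y'²−z²)/(2L)=-0.1218
  γ=atan2(-0.2866,0.1143)=-1.1913;  ψ=arccos(-0.3948)=1.9767;  θ1=γ+ψ≈0.7854
φ2=120.0° → target in arm frame (0.1214, -0.0421)
  A=-0.0314, B=-0.2866, C=(l²−L²−A²−y'²−z²)/(2L)=-0.0562
  θ2 = atan2(B,A) + arccos(C/0.2883) = 0.0871
φ3=240.0° → target in arm frame (-0.0971, -0.0841)
  e−x'=0.1871;  (l²−L²−(e−x')²−y'²−z²)/2L = -0.1546
  γ=atan2(-0.2866,0.1871)=-0.9923;  ψ=arccos(-0.4517)=2.0394;  θ3=γ+ψ≈1.0471

θ₁ = 0.7854, θ₂ = 0.0871, θ₃ = 1.0471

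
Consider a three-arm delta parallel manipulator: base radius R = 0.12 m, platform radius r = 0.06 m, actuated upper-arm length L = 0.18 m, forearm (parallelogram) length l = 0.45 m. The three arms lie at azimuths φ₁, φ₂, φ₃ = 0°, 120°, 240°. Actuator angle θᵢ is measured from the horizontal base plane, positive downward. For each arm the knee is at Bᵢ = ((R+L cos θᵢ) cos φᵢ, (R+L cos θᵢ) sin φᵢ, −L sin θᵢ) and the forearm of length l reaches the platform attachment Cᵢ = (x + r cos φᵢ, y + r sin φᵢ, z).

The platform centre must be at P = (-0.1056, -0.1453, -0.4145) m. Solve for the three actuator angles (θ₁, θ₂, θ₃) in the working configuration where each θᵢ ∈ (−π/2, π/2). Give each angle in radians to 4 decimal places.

θ₁ = 0.6981, θ₂ = 0.6107, θ₃ = -0.1746

rotate P by −φ1: (-0.1056, -0.1453, -0.4145)
  A=0.1656, B=-0.4145, C=(l²−L²−A²−y'²−z²)/(2L)=-0.1396
  θ1 = atan2(B,A) + arccos(C/0.4464) = 0.6981
rotate P by −φ2: (-0.0730, 0.1641, -0.4145)
  e−x'=0.1330;  (l²−L²−(e−x')²−y'²−z²)/2L = -0.1287
  √(A²+B²)=0.4353;  θ2 = -1.2602+1.8710 ≈ 0.6107
rotate P by −φ3: (0.1786, -0.0188, -0.4145)
  e−x'=-0.1186;  (l²−L²−(e−x')²−y'²−z²)/2L = -0.0448
  θ3 = atan2(B,A) + arccos(C/0.4311) = -0.1746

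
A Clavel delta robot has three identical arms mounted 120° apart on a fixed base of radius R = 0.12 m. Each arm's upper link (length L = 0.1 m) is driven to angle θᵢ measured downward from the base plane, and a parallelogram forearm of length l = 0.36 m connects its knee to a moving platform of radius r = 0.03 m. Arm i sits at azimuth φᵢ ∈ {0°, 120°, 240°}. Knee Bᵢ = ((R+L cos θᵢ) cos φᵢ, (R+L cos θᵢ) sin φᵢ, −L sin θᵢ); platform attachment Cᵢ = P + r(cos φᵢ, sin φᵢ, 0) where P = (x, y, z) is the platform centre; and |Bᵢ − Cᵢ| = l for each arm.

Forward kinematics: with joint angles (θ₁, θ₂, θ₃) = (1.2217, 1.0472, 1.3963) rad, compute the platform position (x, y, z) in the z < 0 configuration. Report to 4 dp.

(-0.0002, 0.0375, -0.4297)

arm 1 at φ=0.0°: ρ1 = 0.1242;  O1 = (0.1242, 0.0000, -0.0940)
φ2=120.0°: virtual centre (-0.0700, 0.1212, -0.0866), radius l
arm 3 at φ=240.0°: ρ3 = 0.1074;  O3 = (-0.0537, -0.0930, -0.0985)
eliminate P² terms by subtracting sphere 1 from 2 and 3
plane₁₂: -0.3884x+0.2425y+0.0147z = 0.0028
det = 0.1585;  x = 0.0013+0.0035z,  y = 0.0138+-0.0552z
sphere 1 gives Az²+Bz+C=0 with A=1.0031, B=0.1856, C=-0.1055;  B²−4AC=0.4576;  roots -0.4297, 0.2447;  negative root z = -0.4297
x = -0.0002, y = 0.0375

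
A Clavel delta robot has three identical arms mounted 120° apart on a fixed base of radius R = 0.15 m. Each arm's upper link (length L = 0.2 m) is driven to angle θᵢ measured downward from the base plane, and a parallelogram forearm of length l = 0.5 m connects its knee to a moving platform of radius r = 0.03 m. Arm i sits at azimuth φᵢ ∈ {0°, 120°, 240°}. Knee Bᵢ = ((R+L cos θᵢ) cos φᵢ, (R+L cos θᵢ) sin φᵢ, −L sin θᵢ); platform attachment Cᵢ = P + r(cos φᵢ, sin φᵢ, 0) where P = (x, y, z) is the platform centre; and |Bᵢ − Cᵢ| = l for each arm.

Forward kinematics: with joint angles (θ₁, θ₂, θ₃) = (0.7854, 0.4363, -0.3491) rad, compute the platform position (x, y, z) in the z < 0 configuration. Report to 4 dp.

(-0.1436, -0.1192, -0.4092)

φ1=0.0°: virtual centre (0.2614, 0.0000, -0.1414), radius l
φ2=120.0°: virtual centre (-0.1506, 0.2609, -0.0845), radius l
arm 3 at φ=240.0°: (R−r)+L cos θ3 = 0.3079;  centre 3 = (-0.1540, -0.2667, 0.0684)
|centre ₂|²−|centre ₁|² = 0.0096;  |centre ₃|²−|centre ₁|² = 0.0112
[-0.8241 0.5218 0.1138]·P = 0.0096;  [-0.8308 -0.5334 0.4197]·P = 0.0112
Cramer: x(z) = -0.0125+0.3204z;  y(z) = -0.0014+0.2878z
into |P−centre ₁|² = l²: 1.1855z² + 0.1065z + -0.1550 = 0;  Δ = 0.7461;  z = -0.4092 or 0.3194 → z<0 root = -0.4092
x = -0.1436, y = -0.1192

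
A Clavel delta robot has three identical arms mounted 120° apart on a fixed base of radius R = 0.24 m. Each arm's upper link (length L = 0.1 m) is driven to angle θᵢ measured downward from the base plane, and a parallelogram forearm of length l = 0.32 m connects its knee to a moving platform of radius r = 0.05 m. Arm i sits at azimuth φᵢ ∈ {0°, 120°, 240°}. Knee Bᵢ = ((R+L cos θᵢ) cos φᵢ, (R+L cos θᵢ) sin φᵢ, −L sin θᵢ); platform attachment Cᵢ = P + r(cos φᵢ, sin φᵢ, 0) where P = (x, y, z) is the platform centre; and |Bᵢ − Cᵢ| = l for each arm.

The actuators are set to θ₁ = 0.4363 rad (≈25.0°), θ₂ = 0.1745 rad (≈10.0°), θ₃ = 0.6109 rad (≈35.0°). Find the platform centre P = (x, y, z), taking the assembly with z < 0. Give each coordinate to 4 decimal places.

S1 = (0.2806·cos0.0°, 0.2806·sin0.0°, -0.0423) = (0.2806, 0.0000, -0.0423)
S2 = (0.2885·cos120.0°, 0.2885·sin120.0°, -0.0174) = (-0.1442, 0.2498, -0.0174)
φ3=240.0°: virtual centre (-0.1360, -0.2355, -0.0574), radius l
subtract pairs → two planes through P
plane₁₂: -0.8497x+0.4997y+0.0498z = 0.0030
Cramer: x(z) = 0.0003+0.0102z;  y(z) = 0.0065-0.0822z
sphere 1 gives Az²+Bz+C=0 with A=1.0069, B=0.0777, C=-0.0220;  B²−4AC=0.0946;  roots -0.1913, 0.1141;  negative root z = -0.1913
x = -0.0017, y = 0.0222

(-0.0017, 0.0222, -0.1913)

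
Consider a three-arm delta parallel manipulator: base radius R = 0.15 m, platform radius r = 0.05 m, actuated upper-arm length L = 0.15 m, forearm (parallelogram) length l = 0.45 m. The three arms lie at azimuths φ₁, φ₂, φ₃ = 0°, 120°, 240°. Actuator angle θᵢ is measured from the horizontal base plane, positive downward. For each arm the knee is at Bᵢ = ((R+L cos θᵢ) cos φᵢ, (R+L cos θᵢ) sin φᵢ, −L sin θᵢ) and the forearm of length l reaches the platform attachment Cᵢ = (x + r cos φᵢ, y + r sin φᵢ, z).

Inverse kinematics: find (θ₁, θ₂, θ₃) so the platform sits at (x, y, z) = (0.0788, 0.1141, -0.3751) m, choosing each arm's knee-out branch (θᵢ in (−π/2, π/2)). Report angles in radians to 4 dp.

arm 1 (φ=0.0°): x'=0.0788, y'=0.1141
  A=0.0212, B=-0.3751, C=(l²−L²−A²−y'²−z²)/(2L)=0.0861
  θ1 = atan2(B,A) + arccos(C/0.3757) = -0.1748
φ2=120.0° → target in arm frame (0.0594, -0.1253)
  A=0.0406, B=-0.3751, C=(l²−L²−A²−y'²−z²)/(2L)=0.0732
  θ2 = atan2(B,A) + arccos(C/0.3773) = -0.0874
rotate P by −φ3: (-0.1382, 0.0112, -0.3751)
  A=0.2382, B=-0.3751, C=(l²−L²−A²−y'²−z²)/(2L)=-0.0586
  γ=atan2(-0.3751,0.2382)=-1.0050;  ψ=arccos(-0.1318)=1.7030;  θ3=γ+ψ≈0.6980

θ₁ = -0.1748, θ₂ = -0.0874, θ₃ = 0.6980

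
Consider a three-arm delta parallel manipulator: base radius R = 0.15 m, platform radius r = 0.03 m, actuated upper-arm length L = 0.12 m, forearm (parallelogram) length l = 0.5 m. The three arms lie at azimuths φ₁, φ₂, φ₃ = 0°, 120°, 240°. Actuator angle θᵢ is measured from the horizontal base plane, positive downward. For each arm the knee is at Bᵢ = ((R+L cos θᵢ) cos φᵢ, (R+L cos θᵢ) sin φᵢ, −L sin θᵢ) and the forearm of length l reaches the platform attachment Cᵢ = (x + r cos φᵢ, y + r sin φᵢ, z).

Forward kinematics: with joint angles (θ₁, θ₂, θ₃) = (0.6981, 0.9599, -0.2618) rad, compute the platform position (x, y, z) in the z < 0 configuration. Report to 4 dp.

(-0.0524, -0.1751, -0.4638)

centre 1 = (0.2119·cos0.0°, 0.2119·sin0.0°, -0.0771) = (0.2119, 0.0000, -0.0771)
centre 2 = (0.1888·cos120.0°, 0.1888·sin120.0°, -0.0983) = (-0.0944, 0.1635, -0.0983)
centre 3 = (0.2359·cos240.0°, 0.2359·sin240.0°, 0.0311) = (-0.1180, -0.2043, 0.0311)
subtract pairs → two planes through P
linear system: -0.6127x+0.3271y = -0.0055−-0.0423z; -0.6598x+-0.4086y = 0.0058−0.2164z
Cramer: x(z) = 0.0008+0.1147z;  y(z) = -0.0154+0.3443z
into |P−centre ₁|² = l²: 1.1317z² + 0.0952z + -0.1992 = 0;  Δ = 0.9110;  z = -0.4638 or 0.3796 → z<0 root = -0.4638
x = -0.0524, y = -0.1751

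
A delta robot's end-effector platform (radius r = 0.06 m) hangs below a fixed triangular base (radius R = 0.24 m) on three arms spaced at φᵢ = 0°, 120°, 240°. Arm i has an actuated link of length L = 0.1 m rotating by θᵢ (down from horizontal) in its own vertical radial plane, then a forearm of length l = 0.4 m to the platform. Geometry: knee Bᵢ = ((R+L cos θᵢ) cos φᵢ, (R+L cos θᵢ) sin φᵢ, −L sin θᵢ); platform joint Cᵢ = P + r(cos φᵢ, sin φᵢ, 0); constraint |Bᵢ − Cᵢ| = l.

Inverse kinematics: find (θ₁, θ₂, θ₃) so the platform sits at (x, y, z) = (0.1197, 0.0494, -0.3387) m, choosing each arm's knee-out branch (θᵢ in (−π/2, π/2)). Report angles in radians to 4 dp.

φ1=0.0° → target in arm frame (0.1197, 0.0494)
  A=0.0603, B=-0.3387, C=(l²−L²−A²−y'²−z²)/(2L)=0.1460
  θ1 = atan2(B,A) + arccos(C/0.3440) = -0.2622
arm 2 (φ=120.0°): x'=-0.0171, y'=-0.1284
  A cos θ + B sin θ = C:  0.1971·cos θ + -0.3387·sin θ = -0.1002
  √(A²+B²)=0.3919;  θ2 = -1.0438+1.8293 ≈ 0.7854
arm 3 (φ=240.0°): x'=-0.1026, y'=0.0790
  e−x'=0.2826;  (l²−L²−(e−x')²−y'²−z²)/2L = -0.2542
  √(A²+B²)=0.4411;  θ3 = -0.8754+2.1848 ≈ 1.3094

θ₁ = -0.2622, θ₂ = 0.7854, θ₃ = 1.3094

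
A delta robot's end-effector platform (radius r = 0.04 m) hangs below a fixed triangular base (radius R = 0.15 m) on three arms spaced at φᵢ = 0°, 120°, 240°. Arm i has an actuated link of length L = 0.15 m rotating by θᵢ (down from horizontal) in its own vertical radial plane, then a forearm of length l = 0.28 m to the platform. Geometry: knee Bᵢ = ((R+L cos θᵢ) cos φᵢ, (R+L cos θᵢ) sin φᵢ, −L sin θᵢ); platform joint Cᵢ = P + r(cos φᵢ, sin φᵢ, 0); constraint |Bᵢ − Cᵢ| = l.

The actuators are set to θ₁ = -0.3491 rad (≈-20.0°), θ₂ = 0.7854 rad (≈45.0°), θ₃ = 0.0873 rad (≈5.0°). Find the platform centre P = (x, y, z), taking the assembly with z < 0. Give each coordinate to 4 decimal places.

φ1=0.0°: virtual centre (0.2510, 0.0000, 0.0513), radius l
S2 = (0.2161·cos120.0°, 0.2161·sin120.0°, -0.1061) = (-0.1080, 0.1871, -0.1061)
φ3=240.0°: virtual centre (-0.1297, -0.2247, -0.0131), radius l
eliminate P² terms by subtracting sphere 1 from 2 and 3
linear system: -0.7180x+0.3742y = -0.0077−-0.3147z; -0.7613x+-0.4493y = 0.0019−-0.1288z
det = 0.6075;  x = 0.0045+-0.3121z,  y = -0.0118+0.2422z
into |P−S₁|² = l²: 1.1561z² + 0.0455z + -0.0149 = 0;  Δ = 0.0710;  z = -0.1349 or 0.0956 → z<0 root = -0.1349
x = 0.0466, y = -0.0445

(0.0466, -0.0445, -0.1349)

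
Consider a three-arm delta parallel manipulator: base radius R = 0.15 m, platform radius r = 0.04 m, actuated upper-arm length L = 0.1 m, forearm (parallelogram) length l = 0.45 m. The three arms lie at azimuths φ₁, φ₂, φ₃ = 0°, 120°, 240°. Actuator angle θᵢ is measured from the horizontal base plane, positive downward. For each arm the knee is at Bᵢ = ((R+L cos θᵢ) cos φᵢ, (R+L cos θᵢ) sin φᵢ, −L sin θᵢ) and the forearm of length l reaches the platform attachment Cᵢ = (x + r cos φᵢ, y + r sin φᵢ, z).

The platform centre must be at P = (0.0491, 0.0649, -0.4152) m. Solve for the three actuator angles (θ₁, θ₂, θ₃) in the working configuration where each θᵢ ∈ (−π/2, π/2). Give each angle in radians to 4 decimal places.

θ₁ = -0.0001, θ₂ = 0.0875, θ₃ = 0.6109

φ1=0.0° → target in arm frame (0.0491, 0.0649)
  e−x'=0.0609;  (l²−L²−(e−x')²−y'²−z²)/2L = 0.0609
  θ1 = atan2(B,A) + arccos(C/0.4196) = -0.0001
φ2=120.0° → target in arm frame (0.0317, -0.0750)
  e−x'=0.0783;  (l²−L²−(e−x')²−y'²−z²)/2L = 0.0418
  γ=atan2(-0.4152,0.0783)=-1.3843;  ψ=arccos(0.0988)=1.4718;  θ2=γ+ψ≈0.0875
arm 3 (φ=240.0°): x'=-0.0808, y'=0.0101
  A cos θ + B sin θ = C:  0.1908·cos θ + -0.4152·sin θ = -0.0819
  γ=atan2(-0.4152,0.1908)=-1.1401;  ψ=arccos(-0.1792)=1.7510;  θ3=γ+ψ≈0.6109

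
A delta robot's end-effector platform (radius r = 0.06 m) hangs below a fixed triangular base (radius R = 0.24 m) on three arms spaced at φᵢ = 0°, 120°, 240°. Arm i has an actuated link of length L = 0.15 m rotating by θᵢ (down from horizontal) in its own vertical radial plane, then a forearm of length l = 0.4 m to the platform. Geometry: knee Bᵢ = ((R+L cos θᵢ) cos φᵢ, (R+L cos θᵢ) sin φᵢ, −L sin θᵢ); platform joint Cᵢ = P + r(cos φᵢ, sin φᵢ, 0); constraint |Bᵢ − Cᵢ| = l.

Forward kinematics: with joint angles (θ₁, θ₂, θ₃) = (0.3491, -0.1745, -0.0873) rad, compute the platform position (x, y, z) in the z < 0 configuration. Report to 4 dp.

(-0.0365, 0.0048, -0.2307)

φ1=0.0°: virtual centre (0.3210, 0.0000, -0.0513), radius l
arm 2 at φ=120.0°: ρ2 = 0.3277;  centre 2 = (-0.1639, 0.2838, 0.0260)
arm 3 at φ=240.0°: ρ3 = 0.3294;  centre 3 = (-0.1647, -0.2853, 0.0131)
subtract pairs → two planes through P
linear system: -0.9696x+0.5676y = 0.0024−0.1547z; -0.9713x+-0.5706y = 0.0031−0.1288z
Cramer: x(z) = -0.0028+0.1461z;  y(z) = -0.0005-0.0230z
sphere 1 gives Az²+Bz+C=0 with A=1.0219, B=0.0080, C=-0.0525;  B²−4AC=0.2148;  roots -0.2307, 0.2228;  negative root z = -0.2307
x = -0.0365, y = 0.0048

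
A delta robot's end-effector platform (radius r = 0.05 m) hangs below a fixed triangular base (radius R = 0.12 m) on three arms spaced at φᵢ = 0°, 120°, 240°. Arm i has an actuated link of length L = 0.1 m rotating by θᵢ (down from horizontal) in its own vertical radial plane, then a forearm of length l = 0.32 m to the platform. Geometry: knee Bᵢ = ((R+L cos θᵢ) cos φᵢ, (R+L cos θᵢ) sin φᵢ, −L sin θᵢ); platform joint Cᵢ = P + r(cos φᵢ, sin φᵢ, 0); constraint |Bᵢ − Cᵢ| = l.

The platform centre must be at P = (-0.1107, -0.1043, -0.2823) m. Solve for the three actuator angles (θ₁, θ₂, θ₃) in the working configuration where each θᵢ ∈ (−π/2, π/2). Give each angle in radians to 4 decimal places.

θ₁ = 1.0472, θ₂ = 0.6984, θ₃ = -0.3487

φ1=0.0° → target in arm frame (-0.1107, -0.1043)
  A cos θ + B sin θ = C:  0.1807·cos θ + -0.2823·sin θ = -0.1541
  θ1 = atan2(B,A) + arccos(C/0.3352) = 1.0472
φ2=120.0° → target in arm frame (-0.0350, 0.1480)
  A cos θ + B sin θ = C:  0.1050·cos θ + -0.2823·sin θ = -0.1011
  √(A²+B²)=0.3012;  θ2 = -1.2148+1.9132 ≈ 0.6984
φ3=240.0° → target in arm frame (0.1457, -0.0437)
  A cos θ + B sin θ = C:  -0.0757·cos θ + -0.2823·sin θ = 0.0253
  √(A²+B²)=0.2923;  θ3 = -1.8327+1.4840 ≈ -0.3487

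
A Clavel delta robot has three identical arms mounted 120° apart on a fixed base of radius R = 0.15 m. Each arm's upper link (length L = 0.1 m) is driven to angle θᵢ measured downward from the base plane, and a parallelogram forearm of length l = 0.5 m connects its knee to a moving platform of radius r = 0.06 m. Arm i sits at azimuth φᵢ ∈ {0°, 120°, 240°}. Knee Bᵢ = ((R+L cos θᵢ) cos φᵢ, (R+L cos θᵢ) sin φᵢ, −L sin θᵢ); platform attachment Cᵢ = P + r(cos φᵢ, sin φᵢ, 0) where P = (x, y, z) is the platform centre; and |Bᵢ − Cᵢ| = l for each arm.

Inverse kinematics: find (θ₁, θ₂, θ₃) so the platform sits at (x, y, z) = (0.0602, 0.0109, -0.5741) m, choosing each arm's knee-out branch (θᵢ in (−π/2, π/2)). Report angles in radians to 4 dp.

θ₁ = 0.9594, θ₂ = 1.3085, θ₃ = 1.3957

arm 1 (φ=0.0°): x'=0.0602, y'=0.0109
  A cos θ + B sin θ = C:  0.0298·cos θ + -0.5741·sin θ = -0.4530
  γ=atan2(-0.5741,0.0298)=-1.5189;  ψ=arccos(-0.7880)=2.4783;  θ1=γ+ψ≈0.9594
arm 2 (φ=120.0°): x'=-0.0207, y'=-0.0576
  e−x'=0.1107;  (l²−L²−(e−x')²−y'²−z²)/2L = -0.5258
  θ2 = atan2(B,A) + arccos(C/0.5847) = 1.3085
rotate P by −φ3: (-0.0395, 0.0467, -0.5741)
  A cos θ + B sin θ = C:  0.1295·cos θ + -0.5741·sin θ = -0.5428
  √(A²+B²)=0.5885;  θ3 = -1.3489+2.7446 ≈ 1.3957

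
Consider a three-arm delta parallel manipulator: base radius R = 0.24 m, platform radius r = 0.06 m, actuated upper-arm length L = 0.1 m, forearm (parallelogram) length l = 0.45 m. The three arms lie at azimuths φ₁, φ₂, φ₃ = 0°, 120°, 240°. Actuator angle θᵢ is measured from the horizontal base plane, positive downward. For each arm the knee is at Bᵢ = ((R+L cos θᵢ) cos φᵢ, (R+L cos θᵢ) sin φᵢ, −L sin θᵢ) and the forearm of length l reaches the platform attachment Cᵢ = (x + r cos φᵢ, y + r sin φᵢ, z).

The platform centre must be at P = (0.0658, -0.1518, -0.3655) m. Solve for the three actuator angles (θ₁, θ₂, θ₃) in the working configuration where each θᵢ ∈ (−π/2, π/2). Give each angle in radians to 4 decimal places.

θ₁ = 0.0002, θ₂ = 1.3963, θ₃ = -0.2613

rotate P by −φ1: (0.0658, -0.1518, -0.3655)
  A cos θ + B sin θ = C:  0.1142·cos θ + -0.3655·sin θ = 0.1141
  γ=atan2(-0.3655,0.1142)=-1.2680;  ψ=arccos(0.2980)=1.2682;  θ1=γ+ψ≈0.0002
arm 2 (φ=120.0°): x'=-0.1644, y'=0.0189
  A cos θ + B sin θ = C:  0.3444·cos θ + -0.3655·sin θ = -0.3002
  θ2 = atan2(B,A) + arccos(C/0.5022) = 1.3963
rotate P by −φ3: (0.0986, 0.1329, -0.3655)
  e−x'=0.0814;  (l²−L²−(e−x')²−y'²−z²)/2L = 0.1731
  γ=atan2(-0.3655,0.0814)=-1.3516;  ψ=arccos(0.4623)=1.0903;  θ3=γ+ψ≈-0.2613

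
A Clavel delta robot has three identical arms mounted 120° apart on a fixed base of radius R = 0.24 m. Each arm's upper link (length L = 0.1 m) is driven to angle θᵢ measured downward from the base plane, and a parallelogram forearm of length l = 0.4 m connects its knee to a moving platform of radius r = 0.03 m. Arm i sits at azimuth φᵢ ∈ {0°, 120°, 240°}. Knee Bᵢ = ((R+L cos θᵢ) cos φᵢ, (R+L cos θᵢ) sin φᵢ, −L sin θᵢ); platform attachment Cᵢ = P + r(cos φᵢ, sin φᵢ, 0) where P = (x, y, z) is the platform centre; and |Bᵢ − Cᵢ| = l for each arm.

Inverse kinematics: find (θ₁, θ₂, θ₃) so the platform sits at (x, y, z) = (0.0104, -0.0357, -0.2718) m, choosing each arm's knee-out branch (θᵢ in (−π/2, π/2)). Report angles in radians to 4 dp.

θ₁ = 0.0876, θ₂ = 0.5233, θ₃ = -0.0871

rotate P by −φ1: (0.0104, -0.0357, -0.2718)
  e−x'=0.1996;  (l²−L²−(e−x')²−y'²−z²)/2L = 0.1751
  θ1 = atan2(B,A) + arccos(C/0.3372) = 0.0876
arm 2 (φ=120.0°): x'=-0.0361, y'=0.0088
  A cos θ + B sin θ = C:  0.2461·cos θ + -0.2718·sin θ = 0.0774
  θ2 = atan2(B,A) + arccos(C/0.3667) = 0.5233
φ3=240.0° → target in arm frame (0.0257, 0.0269)
  A cos θ + B sin θ = C:  0.1843·cos θ + -0.2718·sin θ = 0.2072
  θ3 = atan2(B,A) + arccos(C/0.3284) = -0.0871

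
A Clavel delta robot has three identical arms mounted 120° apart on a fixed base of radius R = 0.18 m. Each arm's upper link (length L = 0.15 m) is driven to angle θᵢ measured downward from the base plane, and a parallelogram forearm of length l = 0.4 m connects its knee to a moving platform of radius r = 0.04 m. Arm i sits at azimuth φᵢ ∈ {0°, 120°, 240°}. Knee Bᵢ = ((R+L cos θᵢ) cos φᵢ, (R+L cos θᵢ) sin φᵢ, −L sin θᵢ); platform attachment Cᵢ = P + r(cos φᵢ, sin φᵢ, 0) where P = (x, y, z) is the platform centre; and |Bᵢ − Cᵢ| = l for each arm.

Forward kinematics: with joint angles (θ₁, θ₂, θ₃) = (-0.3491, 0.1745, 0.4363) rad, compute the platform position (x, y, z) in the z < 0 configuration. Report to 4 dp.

φ1=0.0°: virtual centre (0.2810, 0.0000, 0.0513), radius l
O2 = (0.2877·cos120.0°, 0.2877·sin120.0°, -0.0260) = (-0.1439, 0.2492, -0.0260)
φ3=240.0°: virtual centre (-0.1380, -0.2390, -0.0634), radius l
|O₂|²−|O₁|² = 0.0019;  |O₃|²−|O₁|² = -0.0014
linear system: -0.8496x+0.4983y = 0.0019−-0.1547z; -0.8379x+-0.4780y = -0.0014−-0.2294z
Cramer: x(z) = -0.0003-0.2286z;  y(z) = 0.0034-0.0793z
quadratic in z: (1.0585)z²+(0.0254)z+(-0.0783)=0, √Δ=0.5763 → z ∈ {-0.2842, 0.2602}; z = -0.2842 (taking z<0)
x = 0.0647, y = 0.0259

(0.0647, 0.0259, -0.2842)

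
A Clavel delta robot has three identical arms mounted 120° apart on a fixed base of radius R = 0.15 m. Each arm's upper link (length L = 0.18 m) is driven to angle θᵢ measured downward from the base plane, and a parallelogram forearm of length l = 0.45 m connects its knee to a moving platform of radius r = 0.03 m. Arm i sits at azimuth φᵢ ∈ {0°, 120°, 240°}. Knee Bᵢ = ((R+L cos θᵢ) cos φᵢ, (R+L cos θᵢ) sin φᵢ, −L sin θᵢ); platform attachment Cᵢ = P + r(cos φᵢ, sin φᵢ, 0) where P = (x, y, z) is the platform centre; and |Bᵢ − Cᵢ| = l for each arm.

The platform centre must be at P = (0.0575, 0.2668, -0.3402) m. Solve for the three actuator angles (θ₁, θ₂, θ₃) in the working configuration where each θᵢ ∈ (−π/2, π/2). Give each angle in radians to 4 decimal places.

θ₁ = 0.3489, θ₂ = -0.3489, θ₃ = 1.3963

rotate P by −φ1: (0.0575, 0.2668, -0.3402)
  e−x'=0.0625;  (l²−L²−(e−x')²−y'²−z²)/2L = -0.0576
  √(A²+B²)=0.3459;  θ1 = -1.3891+1.7380 ≈ 0.3489
rotate P by −φ2: (0.2023, -0.1832, -0.3402)
  e−x'=-0.0823;  (l²−L²−(e−x')²−y'²−z²)/2L = 0.0390
  γ=atan2(-0.3402,-0.0823)=-1.8082;  ψ=arccos(0.1113)=1.4592;  θ2=γ+ψ≈-0.3489
arm 3 (φ=240.0°): x'=-0.2598, y'=-0.0836
  A=0.3798, B=-0.3402, C=(l²−L²−A²−y'²−z²)/(2L)=-0.2691
  √(A²+B²)=0.5099;  θ3 = -0.7304+2.1268 ≈ 1.3963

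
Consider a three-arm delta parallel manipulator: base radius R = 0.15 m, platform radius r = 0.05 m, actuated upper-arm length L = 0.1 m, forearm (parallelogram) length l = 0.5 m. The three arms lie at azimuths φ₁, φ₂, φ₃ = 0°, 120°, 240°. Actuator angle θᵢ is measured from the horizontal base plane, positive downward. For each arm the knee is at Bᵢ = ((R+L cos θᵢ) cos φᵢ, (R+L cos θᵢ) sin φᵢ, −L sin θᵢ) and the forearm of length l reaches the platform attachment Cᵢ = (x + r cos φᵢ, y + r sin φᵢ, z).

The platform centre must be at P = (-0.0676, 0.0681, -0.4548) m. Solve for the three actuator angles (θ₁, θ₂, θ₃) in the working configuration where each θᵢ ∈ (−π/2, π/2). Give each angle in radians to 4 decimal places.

rotate P by −φ1: (-0.0676, 0.0681, -0.4548)
  e−x'=0.1676;  (l²−L²−(e−x')²−y'²−z²)/2L = 0.0021
  √(A²+B²)=0.4847;  θ1 = -1.2177+1.5664 ≈ 0.3486
rotate P by −φ2: (0.0928, 0.0245, -0.4548)
  e−x'=0.0072;  (l²−L²−(e−x')²−y'²−z²)/2L = 0.1625
  √(A²+B²)=0.4549;  θ2 = -1.5549+1.2054 ≈ -0.3495
arm 3 (φ=240.0°): x'=-0.0252, y'=-0.0926
  A cos θ + B sin θ = C:  0.1252·cos θ + -0.4548·sin θ = 0.0446
  θ3 = atan2(B,A) + arccos(C/0.4717) = 0.1740

θ₁ = 0.3486, θ₂ = -0.3495, θ₃ = 0.1740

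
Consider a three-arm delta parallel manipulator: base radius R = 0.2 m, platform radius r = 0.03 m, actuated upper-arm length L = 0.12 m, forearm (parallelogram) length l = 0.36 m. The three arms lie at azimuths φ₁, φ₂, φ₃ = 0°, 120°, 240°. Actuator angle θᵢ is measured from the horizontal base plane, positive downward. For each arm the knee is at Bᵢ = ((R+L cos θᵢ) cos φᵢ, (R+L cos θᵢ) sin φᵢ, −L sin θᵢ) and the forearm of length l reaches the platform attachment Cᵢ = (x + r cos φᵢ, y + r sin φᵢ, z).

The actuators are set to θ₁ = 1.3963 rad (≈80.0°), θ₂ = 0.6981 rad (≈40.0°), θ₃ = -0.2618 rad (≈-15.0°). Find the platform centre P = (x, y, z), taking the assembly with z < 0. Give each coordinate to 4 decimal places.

O1 = (0.1908·cos0.0°, 0.1908·sin0.0°, -0.1182) = (0.1908, 0.0000, -0.1182)
φ2=120.0°: virtual centre (-0.1310, 0.2268, -0.0771), radius l
arm 3 at φ=240.0°: e+L cos θ3 = 0.2859;  O3 = (-0.1430, -0.2476, 0.0311)
eliminate P² terms by subtracting sphere 1 from 2 and 3
plane₁₂: -0.6436x+0.4537y+0.0821z = 0.0242
Cramer: x(z) = -0.0429+0.2832z;  y(z) = -0.0075+0.2209z
into |P−O₁|² = l²: 1.1290z² + 0.1007z + -0.0610 = 0;  Δ = 0.2855;  z = -0.2812 or 0.1920 → z<0 root = -0.2812
x = -0.1225, y = -0.0696

(-0.1225, -0.0696, -0.2812)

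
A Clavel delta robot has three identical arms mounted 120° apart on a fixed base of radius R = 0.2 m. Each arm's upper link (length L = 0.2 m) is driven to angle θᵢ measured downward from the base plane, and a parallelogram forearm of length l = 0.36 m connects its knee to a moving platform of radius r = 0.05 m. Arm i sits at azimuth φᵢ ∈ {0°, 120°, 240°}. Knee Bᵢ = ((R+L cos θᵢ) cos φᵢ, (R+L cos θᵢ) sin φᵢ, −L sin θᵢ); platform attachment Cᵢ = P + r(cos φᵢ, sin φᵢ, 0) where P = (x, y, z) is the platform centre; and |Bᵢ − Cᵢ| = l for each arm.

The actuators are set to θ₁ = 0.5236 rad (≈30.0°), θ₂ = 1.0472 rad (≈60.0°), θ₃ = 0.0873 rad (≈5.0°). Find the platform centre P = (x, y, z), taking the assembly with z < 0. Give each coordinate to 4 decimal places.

S1 = (0.3232·cos0.0°, 0.3232·sin0.0°, -0.1000) = (0.3232, 0.0000, -0.1000)
arm 2 at φ=120.0°: (R−r)+L cos θ2 = 0.2500;  S2 = (-0.1250, 0.2165, -0.1732)
φ3=240.0°: virtual centre (-0.1746, -0.3024, -0.0174), radius l
|S₂|²−|S₁|² = -0.0220;  |S₃|²−|S₁|² = 0.0078
plane₁₂: -0.8964x+0.4330y+-0.1464z = -0.0220
det = 0.9734;  x = 0.0102+-0.0175z,  y = -0.0297+0.3018z
sphere 1 gives Az²+Bz+C=0 with A=1.0914, B=0.1931, C=-0.0207;  B²−4AC=0.1278;  roots -0.2522, 0.0753;  negative root z = -0.2522
x = 0.0146, y = -0.1058

(0.0146, -0.1058, -0.2522)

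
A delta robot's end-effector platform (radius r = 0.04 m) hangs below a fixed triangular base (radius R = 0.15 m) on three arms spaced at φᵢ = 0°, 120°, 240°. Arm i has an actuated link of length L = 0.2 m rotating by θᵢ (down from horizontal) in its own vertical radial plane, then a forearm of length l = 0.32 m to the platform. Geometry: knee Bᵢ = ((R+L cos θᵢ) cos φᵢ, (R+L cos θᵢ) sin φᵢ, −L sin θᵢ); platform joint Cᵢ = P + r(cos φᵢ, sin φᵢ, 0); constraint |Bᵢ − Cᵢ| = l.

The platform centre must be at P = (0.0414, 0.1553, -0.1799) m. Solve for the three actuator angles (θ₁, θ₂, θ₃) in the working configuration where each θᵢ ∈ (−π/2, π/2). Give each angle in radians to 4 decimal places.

θ₁ = 0.3486, θ₂ = -0.2615, θ₃ = 1.3089

rotate P by −φ1: (0.0414, 0.1553, -0.1799)
  e−x'=0.0686;  (l²−L²−(e−x')²−y'²−z²)/2L = 0.0030
  γ=atan2(-0.1799,0.0686)=-1.2065;  ψ=arccos(0.0157)=1.5551;  θ1=γ+ψ≈0.3486
arm 2 (φ=120.0°): x'=0.1138, y'=-0.1135
  A=-0.0038, B=-0.1799, C=(l²−L²−A²−y'²−z²)/(2L)=0.0428
  √(A²+B²)=0.1799;  θ2 = -1.5919+1.3304 ≈ -0.2615
rotate P by −φ3: (-0.1552, -0.0418, -0.1799)
  e−x'=0.2652;  (l²−L²−(e−x')²−y'²−z²)/2L = -0.1051
  γ=atan2(-0.1799,0.2652)=-0.5961;  ψ=arccos(-0.3280)=1.9049;  θ3=γ+ψ≈1.3089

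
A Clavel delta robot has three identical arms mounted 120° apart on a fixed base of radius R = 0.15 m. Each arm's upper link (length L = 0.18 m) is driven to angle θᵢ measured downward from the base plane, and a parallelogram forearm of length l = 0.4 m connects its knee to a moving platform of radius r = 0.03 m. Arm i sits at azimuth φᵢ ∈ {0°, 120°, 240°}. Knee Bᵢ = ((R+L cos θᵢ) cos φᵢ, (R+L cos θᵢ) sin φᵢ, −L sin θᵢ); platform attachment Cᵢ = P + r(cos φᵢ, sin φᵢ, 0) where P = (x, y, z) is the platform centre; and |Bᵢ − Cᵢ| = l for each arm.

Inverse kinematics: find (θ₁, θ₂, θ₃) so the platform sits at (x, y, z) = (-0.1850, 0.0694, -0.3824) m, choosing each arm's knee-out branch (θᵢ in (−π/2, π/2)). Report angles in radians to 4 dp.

θ₁ = 1.3960, θ₂ = 0.1744, θ₃ = 0.6979

rotate P by −φ1: (-0.1850, 0.0694, -0.3824)
  e−x'=0.3050;  (l²−L²−(e−x')²−y'²−z²)/2L = -0.3235
  θ1 = atan2(B,A) + arccos(C/0.4891) = 1.3960
rotate P by −φ2: (0.1526, 0.1255, -0.3824)
  A cos θ + B sin θ = C:  -0.0326·cos θ + -0.3824·sin θ = -0.0985
  θ2 = atan2(B,A) + arccos(C/0.3838) = 0.1744
rotate P by −φ3: (0.0324, -0.1949, -0.3824)
  A cos θ + B sin θ = C:  0.0876·cos θ + -0.3824·sin θ = -0.1786
  γ=atan2(-0.3824,0.0876)=-1.3456;  ψ=arccos(-0.4553)=2.0435;  θ3=γ+ψ≈0.6979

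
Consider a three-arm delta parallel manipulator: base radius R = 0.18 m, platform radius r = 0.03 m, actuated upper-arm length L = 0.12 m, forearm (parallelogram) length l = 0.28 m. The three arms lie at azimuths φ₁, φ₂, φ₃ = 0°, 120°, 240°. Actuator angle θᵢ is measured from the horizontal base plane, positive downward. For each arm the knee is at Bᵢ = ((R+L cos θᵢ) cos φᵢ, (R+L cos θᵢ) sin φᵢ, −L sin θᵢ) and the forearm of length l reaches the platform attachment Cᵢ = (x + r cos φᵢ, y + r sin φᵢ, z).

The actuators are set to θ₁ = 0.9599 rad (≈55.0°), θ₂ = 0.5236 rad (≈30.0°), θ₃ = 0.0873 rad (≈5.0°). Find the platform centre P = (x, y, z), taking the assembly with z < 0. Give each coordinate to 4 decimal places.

φ1=0.0°: virtual centre (0.2188, 0.0000, -0.0983), radius l
arm 2 at φ=120.0°: e+L cos θ2 = 0.2539;  S2 = (-0.1270, 0.2199, -0.0600)
φ3=240.0°: virtual centre (-0.1348, -0.2334, -0.0105), radius l
eliminate P² terms by subtracting sphere 1 from 2 and 3
[-0.6916 0.4398 0.0766]·P = 0.0105;  [-0.7072 -0.4669 0.1757]·P = 0.0152
Cramer: x(z) = -0.0183+0.1783z;  y(z) = -0.0049+0.1062z
into |P−S₁|² = l²: 1.0431z² + 0.1110z + -0.0125 = 0;  Δ = 0.0644;  z = -0.1748 or 0.0684 → z<0 root = -0.1748
x = -0.0495, y = -0.0234

(-0.0495, -0.0234, -0.1748)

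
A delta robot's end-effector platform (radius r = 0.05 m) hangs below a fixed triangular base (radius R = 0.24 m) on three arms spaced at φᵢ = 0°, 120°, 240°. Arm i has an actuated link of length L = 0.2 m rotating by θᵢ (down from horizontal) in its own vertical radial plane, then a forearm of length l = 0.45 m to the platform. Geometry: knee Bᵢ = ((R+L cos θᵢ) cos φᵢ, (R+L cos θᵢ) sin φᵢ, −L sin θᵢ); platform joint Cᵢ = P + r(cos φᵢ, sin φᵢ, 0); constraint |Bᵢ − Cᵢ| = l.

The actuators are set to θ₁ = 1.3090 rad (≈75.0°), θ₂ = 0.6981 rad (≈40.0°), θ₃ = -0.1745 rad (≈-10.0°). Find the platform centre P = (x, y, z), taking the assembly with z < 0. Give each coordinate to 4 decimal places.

(-0.1702, -0.0966, -0.3462)

centre 1 = (0.2418·cos0.0°, 0.2418·sin0.0°, -0.1932) = (0.2418, 0.0000, -0.1932)
φ2=120.0°: virtual centre (-0.1716, 0.2972, -0.1286), radius l
φ3=240.0°: virtual centre (-0.1935, -0.3351, 0.0347), radius l
subtract pairs → two planes through P
plane₁₂: -0.8267x+0.5945y+0.1293z = 0.0386
det = 1.0716;  x = -0.0547+0.3337z,  y = -0.0113+0.2467z
into |P−centre ₁|² = l²: 1.1722z² + 0.1829z + -0.0771 = 0;  Δ = 0.3952;  z = -0.3462 or 0.1901 → z<0 root = -0.3462
x = -0.1702, y = -0.0966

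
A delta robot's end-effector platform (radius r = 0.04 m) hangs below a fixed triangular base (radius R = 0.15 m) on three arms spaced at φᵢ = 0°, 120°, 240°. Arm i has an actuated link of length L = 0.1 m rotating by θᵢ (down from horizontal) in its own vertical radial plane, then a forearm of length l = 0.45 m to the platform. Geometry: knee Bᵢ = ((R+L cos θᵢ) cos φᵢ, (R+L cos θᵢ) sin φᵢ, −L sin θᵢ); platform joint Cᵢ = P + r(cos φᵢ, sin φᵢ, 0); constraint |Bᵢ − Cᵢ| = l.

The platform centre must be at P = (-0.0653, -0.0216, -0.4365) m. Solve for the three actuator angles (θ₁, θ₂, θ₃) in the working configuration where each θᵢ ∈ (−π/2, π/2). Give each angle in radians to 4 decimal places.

rotate P by −φ1: (-0.0653, -0.0216, -0.4365)
  A=0.1753, B=-0.4365, C=(l²−L²−A²−y'²−z²)/(2L)=-0.1461
  √(A²+B²)=0.4704;  θ1 = -1.1889+1.8867 ≈ 0.6978
φ2=120.0° → target in arm frame (0.0139, 0.0674)
  A cos θ + B sin θ = C:  0.0961·cos θ + -0.4365·sin θ = -0.0590
  √(A²+B²)=0.4469;  θ2 = -1.3542+1.7031 ≈ 0.3489
arm 3 (φ=240.0°): x'=0.0514, y'=-0.0458
  e−x'=0.0586;  (l²−L²−(e−x')²−y'²−z²)/2L = -0.0178
  γ=atan2(-0.4365,0.0586)=-1.4372;  ψ=arccos(-0.0405)=1.6113;  θ3=γ+ψ≈0.1740

θ₁ = 0.6978, θ₂ = 0.3489, θ₃ = 0.1740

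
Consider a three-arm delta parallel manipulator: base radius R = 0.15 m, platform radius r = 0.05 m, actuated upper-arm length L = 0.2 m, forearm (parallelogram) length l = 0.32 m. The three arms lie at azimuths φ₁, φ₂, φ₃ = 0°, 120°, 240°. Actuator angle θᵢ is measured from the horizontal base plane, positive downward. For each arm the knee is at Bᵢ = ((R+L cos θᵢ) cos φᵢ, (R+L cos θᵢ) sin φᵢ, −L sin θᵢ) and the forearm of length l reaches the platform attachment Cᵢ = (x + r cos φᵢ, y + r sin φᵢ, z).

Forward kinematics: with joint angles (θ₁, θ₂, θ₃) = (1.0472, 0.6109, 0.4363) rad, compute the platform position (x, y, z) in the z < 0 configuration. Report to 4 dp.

arm 1 at φ=0.0°: ρ1 = 0.2000;  centre 1 = (0.2000, 0.0000, -0.1732)
arm 2 at φ=120.0°: ρ2 = 0.2638;  centre 2 = (-0.1319, 0.2285, -0.1147)
centre 3 = (0.2813·cos240.0°, 0.2813·sin240.0°, -0.0845) = (-0.1406, -0.2436, -0.0845)
|centre ₂|²−|centre ₁|² = 0.0128;  |centre ₃|²−|centre ₁|² = 0.0163
plane₁₂: -0.6638x+0.4570y+0.1170z = 0.0128
Cramer: x(z) = -0.0215+0.2175z;  y(z) = -0.0033+0.0600z
into |P−centre ₁|² = l²: 1.0509z² + 0.2497z + -0.0233 = 0;  Δ = 0.1604;  z = -0.3093 or 0.0718 → z<0 root = -0.3093
x = -0.0888, y = -0.0218

(-0.0888, -0.0218, -0.3093)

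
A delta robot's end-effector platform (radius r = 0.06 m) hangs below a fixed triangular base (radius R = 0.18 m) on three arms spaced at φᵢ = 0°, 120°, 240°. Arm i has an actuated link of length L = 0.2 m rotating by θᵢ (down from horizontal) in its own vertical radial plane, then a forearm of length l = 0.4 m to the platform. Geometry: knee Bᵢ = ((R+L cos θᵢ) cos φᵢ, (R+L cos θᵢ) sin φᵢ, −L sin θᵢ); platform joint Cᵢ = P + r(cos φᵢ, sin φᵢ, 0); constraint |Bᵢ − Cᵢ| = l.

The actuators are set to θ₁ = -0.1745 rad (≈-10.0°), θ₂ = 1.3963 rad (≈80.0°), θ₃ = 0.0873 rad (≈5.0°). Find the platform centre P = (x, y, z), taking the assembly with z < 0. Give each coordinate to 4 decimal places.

(0.1410, -0.1935, -0.2679)

φ1=0.0°: virtual centre (0.3170, 0.0000, 0.0347), radius l
φ2=120.0°: virtual centre (-0.0774, 0.1340, -0.1970), radius l
φ3=240.0°: virtual centre (-0.1596, -0.2765, -0.0174), radius l
|centre ₂|²−|centre ₁|² = -0.0389;  |centre ₃|²−|centre ₁|² = 0.0005
plane₁₂: -0.7886x+0.2680y+-0.4634z = -0.0389
det = 0.6915;  x = 0.0309+-0.4109z,  y = -0.0543+0.5197z
sphere 1 gives Az²+Bz+C=0 with A=1.4390, B=0.1092, C=-0.0740;  B²−4AC=0.4380;  roots -0.2679, 0.1920;  negative root z = -0.2679
x = 0.1410, y = -0.1935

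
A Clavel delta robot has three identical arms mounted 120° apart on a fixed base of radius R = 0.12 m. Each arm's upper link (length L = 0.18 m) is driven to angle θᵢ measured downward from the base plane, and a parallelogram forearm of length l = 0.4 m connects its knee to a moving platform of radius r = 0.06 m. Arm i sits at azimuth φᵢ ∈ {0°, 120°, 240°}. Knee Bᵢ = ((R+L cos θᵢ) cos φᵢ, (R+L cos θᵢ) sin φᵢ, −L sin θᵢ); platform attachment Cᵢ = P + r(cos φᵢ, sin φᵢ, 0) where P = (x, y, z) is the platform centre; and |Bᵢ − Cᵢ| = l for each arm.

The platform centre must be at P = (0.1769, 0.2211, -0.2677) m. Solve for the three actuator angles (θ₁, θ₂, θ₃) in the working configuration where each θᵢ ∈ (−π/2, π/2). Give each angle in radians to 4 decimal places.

θ₁ = -0.3488, θ₂ = -0.0001, θ₃ = 1.3091

φ1=0.0° → target in arm frame (0.1769, 0.2211)
  A=-0.1169, B=-0.2677, C=(l²−L²−A²−y'²−z²)/(2L)=-0.0184
  √(A²+B²)=0.2921;  θ1 = -1.9825+1.6337 ≈ -0.3488
φ2=120.0° → target in arm frame (0.1030, -0.2637)
  e−x'=-0.0430;  (l²−L²−(e−x')²−y'²−z²)/2L = -0.0430
  √(A²+B²)=0.2711;  θ2 = -1.7302+1.7300 ≈ -0.0001
arm 3 (φ=240.0°): x'=-0.2799, y'=0.0426
  A cos θ + B sin θ = C:  0.3399·cos θ + -0.2677·sin θ = -0.1706
  γ=atan2(-0.2677,0.3399)=-0.6671;  ψ=arccos(-0.3944)=1.9762;  θ3=γ+ψ≈1.3091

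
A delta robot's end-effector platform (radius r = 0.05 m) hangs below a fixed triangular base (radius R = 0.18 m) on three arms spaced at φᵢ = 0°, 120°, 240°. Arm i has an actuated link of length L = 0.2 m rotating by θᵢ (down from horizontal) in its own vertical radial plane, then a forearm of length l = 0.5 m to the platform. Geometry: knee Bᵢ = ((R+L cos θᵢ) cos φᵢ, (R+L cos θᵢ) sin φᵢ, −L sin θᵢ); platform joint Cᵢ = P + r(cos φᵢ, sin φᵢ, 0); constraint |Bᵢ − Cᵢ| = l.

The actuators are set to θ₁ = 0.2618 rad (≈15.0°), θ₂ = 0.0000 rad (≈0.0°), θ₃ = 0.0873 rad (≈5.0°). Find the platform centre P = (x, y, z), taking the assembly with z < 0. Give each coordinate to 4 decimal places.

(-0.0369, 0.0123, -0.3985)

arm 1 at φ=0.0°: (R−r)+L cos θ1 = 0.3232;  O1 = (0.3232, 0.0000, -0.0518)
O2 = (0.3300·cos120.0°, 0.3300·sin120.0°, 0.0000) = (-0.1650, 0.2858, 0.0000)
arm 3 at φ=240.0°: (R−r)+L cos θ3 = 0.3292;  O3 = (-0.1646, -0.2851, -0.0174)
eliminate P² terms by subtracting sphere 1 from 2 and 3
plane₁₂: -0.9764x+0.5716y+0.1035z = 0.0018
Cramer: x(z) = -0.0017+0.0882z;  y(z) = 0.0002-0.0305z
quadratic in z: (1.0087)z²+(0.0462)z+(-0.1418)=0, √Δ=0.7577 → z ∈ {-0.3985, 0.3527}; z = -0.3985 (taking z<0)
x = -0.0369, y = 0.0123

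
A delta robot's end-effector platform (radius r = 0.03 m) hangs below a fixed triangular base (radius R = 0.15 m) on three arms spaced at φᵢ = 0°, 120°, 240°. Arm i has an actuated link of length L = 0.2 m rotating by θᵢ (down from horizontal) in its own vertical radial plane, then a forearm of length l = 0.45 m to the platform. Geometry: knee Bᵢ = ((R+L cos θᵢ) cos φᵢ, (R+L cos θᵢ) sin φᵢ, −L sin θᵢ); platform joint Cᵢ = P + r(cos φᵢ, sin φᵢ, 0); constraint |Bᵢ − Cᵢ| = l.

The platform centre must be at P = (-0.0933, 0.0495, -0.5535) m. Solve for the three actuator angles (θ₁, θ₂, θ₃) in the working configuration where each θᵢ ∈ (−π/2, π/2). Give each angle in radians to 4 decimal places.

θ₁ = 1.3093, θ₂ = 0.7854, θ₃ = 1.0473

arm 1 (φ=0.0°): x'=-0.0933, y'=0.0495
  A cos θ + B sin θ = C:  0.2133·cos θ + -0.5535·sin θ = -0.4795
  √(A²+B²)=0.5932;  θ1 = -1.2030+2.5122 ≈ 1.3093
arm 2 (φ=120.0°): x'=0.0895, y'=0.0561
  e−x'=0.0305;  (l²−L²−(e−x')²−y'²−z²)/2L = -0.3698
  θ2 = atan2(B,A) + arccos(C/0.5543) = 0.7854
rotate P by −φ3: (0.0038, -0.1056, -0.5535)
  A cos θ + B sin θ = C:  0.1162·cos θ + -0.5535·sin θ = -0.4213
  γ=atan2(-0.5535,0.1162)=-1.3638;  ψ=arccos(-0.7449)=2.4111;  θ3=γ+ψ≈1.0473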